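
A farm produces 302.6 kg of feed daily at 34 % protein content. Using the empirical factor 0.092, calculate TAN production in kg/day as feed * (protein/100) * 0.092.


Protein in feed = 302.6 * 34/100 = 102.884 kg/day
TAN = protein * 0.092 = 102.884 * 0.092 = 9.465328 kg/day

9.465328 kg/day


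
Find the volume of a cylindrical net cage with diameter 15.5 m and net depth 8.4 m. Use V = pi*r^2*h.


r = d/2 = 15.5/2 = 7.75 m
Base area = pi*r^2 = pi*7.75^2 = 188.69191 m^2
Volume = 188.69191 * 8.4 = 1585.01 m^3

1585.01 m^3


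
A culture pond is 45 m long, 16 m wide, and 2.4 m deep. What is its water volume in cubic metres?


Base area = L * W = 45 * 16 = 720 m^2
Volume = area * depth = 720 * 2.4 = 1728 m^3

1728 m^3


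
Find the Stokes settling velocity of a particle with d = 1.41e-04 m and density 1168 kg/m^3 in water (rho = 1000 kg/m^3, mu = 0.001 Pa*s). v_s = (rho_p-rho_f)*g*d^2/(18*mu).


Density difference: rho_p - rho_f = 1168 - 1000 = 168 kg/m^3
d^2 = (1.41e-04)^2 = 1.9881e-08 m^2
Numerator = (rho_p - rho_f) * g * d^2 = 168 * 9.81 * 1.9881e-08 = 3.2765478e-05
Denominator = 18 * mu = 18 * 0.001 = 0.018
v_s = 3.2765478e-05 / 0.018 = 0.0018203 m/s
Check: Re = rho_f * v_s * d / mu = 1000 * 0.0018203 * 1.41e-04 / 0.001 = 0.257 < 1, so Stokes' law applies.

0.0018203 m/s


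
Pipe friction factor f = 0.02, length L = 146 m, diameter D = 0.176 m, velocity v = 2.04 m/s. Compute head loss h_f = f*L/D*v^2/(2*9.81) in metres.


v^2 = 2.04^2 = 4.1616 m^2/s^2
L/D = 146/0.176 = 829.54545
h_f = f*(L/D)*v^2/(2g) = 0.02 * 829.54545 * 4.1616 / 19.62 = 3.5191 m

3.5191 m


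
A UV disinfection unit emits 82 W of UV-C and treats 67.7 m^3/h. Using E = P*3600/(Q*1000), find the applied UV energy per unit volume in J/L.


Energy delivered per hour = 82 W * 3600 s = 295200 J/h
Volume treated per hour = 67.7 m^3/h * 1000 = 67700 L/h
dose = 295200 / 67700 = 4.36041 J/L

4.36041 J/L


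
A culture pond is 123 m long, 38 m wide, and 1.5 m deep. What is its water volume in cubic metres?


Base area = L * W = 123 * 38 = 4674 m^2
Volume = area * depth = 4674 * 1.5 = 7011 m^3

7011 m^3


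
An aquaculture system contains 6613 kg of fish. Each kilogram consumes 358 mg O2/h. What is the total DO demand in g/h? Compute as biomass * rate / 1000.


Total O2 consumption (mg/h) = 6613 kg * 358 mg/(kg*h) = 2367454 mg/h
Convert to g/h: 2367454 / 1000 = 2367.454 g/h

2367.454 g/h


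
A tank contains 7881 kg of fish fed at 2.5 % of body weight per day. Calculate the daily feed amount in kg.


Feeding rate fraction = 2.5% / 100 = 0.025
Daily feed = 7881 kg * 0.025 = 197.025 kg/day

197.025 kg/day


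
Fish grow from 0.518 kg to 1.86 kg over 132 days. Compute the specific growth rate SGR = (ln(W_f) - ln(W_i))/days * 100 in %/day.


ln(W_f) = ln(1.86) = 0.62057649
ln(W_i) = ln(0.518) = -0.65778004
ln(W_f) - ln(W_i) = 0.62057649 - -0.65778004 = 1.2783565
SGR = 1.2783565 / 132 * 100 = 0.968452 %/day

0.968452 %/day


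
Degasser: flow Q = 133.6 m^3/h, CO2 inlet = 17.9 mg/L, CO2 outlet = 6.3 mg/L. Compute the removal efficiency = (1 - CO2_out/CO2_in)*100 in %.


CO2_out / CO2_in = 6.3 / 17.9 = 0.35195531
Fraction remaining = 0.35195531
efficiency = (1 - 0.35195531) * 100 = 64.8045 %

64.8045 %


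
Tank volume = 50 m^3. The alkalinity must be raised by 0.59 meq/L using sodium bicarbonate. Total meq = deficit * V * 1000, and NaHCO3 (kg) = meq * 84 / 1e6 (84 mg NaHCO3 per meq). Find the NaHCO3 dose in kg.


Tank volume in L = 50 m^3 * 1000 = 50000 L
Total meq required = 0.59 meq/L * 50000 L = 29500 meq
NaHCO3 mass = 29500 meq * 84 mg/meq / 1e6 = 2.478 kg

2.478 kg


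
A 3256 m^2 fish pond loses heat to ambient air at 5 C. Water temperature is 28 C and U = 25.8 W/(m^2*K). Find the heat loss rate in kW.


Temperature difference dT = 28 - 5 = 23 K
Heat loss (W) = U * A * dT = 25.8 * 3256 * 23 = 1932110.4 W
Convert to kW: 1932110.4 / 1000 = 1932.1104 kW

1932.1104 kW


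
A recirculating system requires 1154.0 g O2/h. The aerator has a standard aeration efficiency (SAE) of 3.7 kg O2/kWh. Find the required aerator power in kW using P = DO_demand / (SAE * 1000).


SAE in g O2/kWh = 3.7 * 1000 = 3700 g/kWh
P = DO_demand / SAE_g = 1154.0 / 3700 = 0.311892 kW

0.311892 kW


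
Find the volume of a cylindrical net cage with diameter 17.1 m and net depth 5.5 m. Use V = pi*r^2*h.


r = d/2 = 17.1/2 = 8.55 m
Base area = pi*r^2 = pi*8.55^2 = 229.65828 m^2
Volume = 229.65828 * 5.5 = 1263.12 m^3

1263.12 m^3


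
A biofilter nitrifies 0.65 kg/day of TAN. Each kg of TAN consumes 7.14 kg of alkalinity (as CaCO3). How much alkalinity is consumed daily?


Alkalinity factor: 7.14 kg CaCO3 consumed per kg TAN nitrified
alk = 0.65 kg TAN * 7.14 = 4.641 kg CaCO3/day

4.641 kg CaCO3/day


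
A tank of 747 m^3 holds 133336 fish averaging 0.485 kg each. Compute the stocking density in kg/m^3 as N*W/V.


Total biomass = 133336 fish * 0.485 kg = 64667.96 kg
Density = total biomass / volume = 64667.96 / 747 = 86.5702 kg/m^3

86.5702 kg/m^3


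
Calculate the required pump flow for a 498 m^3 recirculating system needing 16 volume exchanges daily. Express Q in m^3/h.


Daily recirculation volume = 498 m^3 * 16 = 7968 m^3/day
Flow rate Q = daily volume / 24 h = 7968 / 24 = 332 m^3/h

332 m^3/h


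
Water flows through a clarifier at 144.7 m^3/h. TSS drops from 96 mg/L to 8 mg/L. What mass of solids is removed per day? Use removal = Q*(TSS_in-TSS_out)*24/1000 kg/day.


Concentration drop: TSS_in - TSS_out = 96 - 8 = 88 mg/L
Hourly solids removed = Q * dTSS = 144.7 m^3/h * 88 mg/L = 12733.6 g/h  (m^3/h * mg/L = g/h)
Daily solids removed = 12733.6 * 24 = 305606.4 g/day
Convert g to kg: 305606.4 / 1000 = 305.6064 kg/day

305.6064 kg/day


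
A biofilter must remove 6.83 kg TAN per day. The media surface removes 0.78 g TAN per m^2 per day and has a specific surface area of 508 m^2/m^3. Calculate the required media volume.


A = 6.83*1000 / 0.78 = 8756.4103 m^2
V = 8756.4103 / 508 = 17.237

17.237 m^3


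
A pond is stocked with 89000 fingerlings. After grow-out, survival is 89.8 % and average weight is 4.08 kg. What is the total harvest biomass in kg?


Survivors = 89000 * 89.8/100 = 79922 fish
Harvest biomass = survivors * W_f = 79922 * 4.08 = 326081.76 kg

326081.76 kg


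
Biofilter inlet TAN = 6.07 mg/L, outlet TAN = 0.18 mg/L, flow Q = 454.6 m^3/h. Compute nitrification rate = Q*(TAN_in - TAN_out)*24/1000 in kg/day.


Concentration drop: TAN_in - TAN_out = 6.07 - 0.18 = 5.89 mg/L
Hourly TAN removed = Q * dTAN = 454.6 m^3/h * 5.89 mg/L = 2677.594 g/h  (m^3/h * mg/L = g/h)
Daily TAN removed = 2677.594 * 24 = 64262.256 g/day
Convert to kg/day: 64262.256 / 1000 = 64.262256 kg/day

64.262256 kg/day


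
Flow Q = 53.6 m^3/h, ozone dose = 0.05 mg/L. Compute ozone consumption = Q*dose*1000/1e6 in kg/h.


O3 demand (mg/h) = Q * dose * 1000 = 53.6 * 0.05 * 1000 = 2680 mg/h
Convert mg to kg: 2680 / 1e6 = 0.00268 kg/h

0.00268 kg/h


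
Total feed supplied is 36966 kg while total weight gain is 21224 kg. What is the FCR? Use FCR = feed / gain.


FCR = feed consumed / weight gained
FCR = 36966 kg / 21224 kg = 1.74171

1.74171


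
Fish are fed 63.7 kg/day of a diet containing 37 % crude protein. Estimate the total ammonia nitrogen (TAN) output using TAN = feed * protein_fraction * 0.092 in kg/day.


Protein in feed = 63.7 * 37/100 = 23.569 kg/day
TAN = protein * 0.092 = 23.569 * 0.092 = 2.168348 kg/day

2.168348 kg/day


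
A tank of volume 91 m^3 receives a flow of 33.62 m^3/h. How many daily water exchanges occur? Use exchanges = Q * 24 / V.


Daily flow volume = 33.62 m^3/h * 24 h = 806.88 m^3/day
Exchanges = daily flow / tank volume = 806.88 / 91 = 8.86681 exchanges/day

8.86681 exchanges/day


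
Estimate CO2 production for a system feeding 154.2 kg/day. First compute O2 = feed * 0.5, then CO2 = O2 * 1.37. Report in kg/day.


O2 = 154.2 * 0.5 = 77.1
CO2 = 77.1 * 1.37 = 105.627

105.627 kg/day


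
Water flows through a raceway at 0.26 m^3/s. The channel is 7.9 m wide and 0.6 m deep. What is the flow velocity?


Cross-sectional area = W * d = 7.9 * 0.6 = 4.74 m^2
Velocity = Q / A = 0.26 / 4.74 = 0.0548523 m/s

0.0548523 m/s


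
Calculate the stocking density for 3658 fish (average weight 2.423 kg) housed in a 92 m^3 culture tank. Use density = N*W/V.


Total biomass = 3658 fish * 2.423 kg = 8863.334 kg
Density = total biomass / volume = 8863.334 / 92 = 96.3406 kg/m^3

96.3406 kg/m^3


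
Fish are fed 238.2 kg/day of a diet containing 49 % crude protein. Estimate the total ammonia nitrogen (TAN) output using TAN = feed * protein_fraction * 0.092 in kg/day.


Protein in feed = 238.2 * 49/100 = 116.718 kg/day
TAN = protein * 0.092 = 116.718 * 0.092 = 10.738056 kg/day

10.738056 kg/day


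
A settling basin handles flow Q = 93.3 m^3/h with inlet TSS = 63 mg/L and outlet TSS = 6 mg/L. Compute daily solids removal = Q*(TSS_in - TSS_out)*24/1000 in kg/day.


Concentration drop: TSS_in - TSS_out = 63 - 6 = 57 mg/L
Hourly solids removed = Q * dTSS = 93.3 m^3/h * 57 mg/L = 5318.1 g/h  (m^3/h * mg/L = g/h)
Daily solids removed = 5318.1 * 24 = 127634.4 g/day
Convert g to kg: 127634.4 / 1000 = 127.6344 kg/day

127.6344 kg/day


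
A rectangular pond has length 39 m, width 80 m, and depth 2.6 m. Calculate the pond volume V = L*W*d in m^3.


Base area = L * W = 39 * 80 = 3120 m^2
Volume = area * depth = 3120 * 2.6 = 8112 m^3

8112 m^3


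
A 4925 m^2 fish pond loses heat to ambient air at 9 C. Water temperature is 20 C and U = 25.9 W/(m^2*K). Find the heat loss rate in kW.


Temperature difference dT = 20 - 9 = 11 K
Heat loss (W) = U * A * dT = 25.9 * 4925 * 11 = 1403132.5 W
Convert to kW: 1403132.5 / 1000 = 1403.1325 kW

1403.1325 kW


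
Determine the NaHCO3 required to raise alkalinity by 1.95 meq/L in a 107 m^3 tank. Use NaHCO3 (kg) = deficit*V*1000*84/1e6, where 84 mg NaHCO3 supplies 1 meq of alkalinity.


Tank volume in L = 107 m^3 * 1000 = 107000 L
Total meq required = 1.95 meq/L * 107000 L = 208650 meq
NaHCO3 mass = 208650 meq * 84 mg/meq / 1e6 = 17.5266 kg

17.5266 kg


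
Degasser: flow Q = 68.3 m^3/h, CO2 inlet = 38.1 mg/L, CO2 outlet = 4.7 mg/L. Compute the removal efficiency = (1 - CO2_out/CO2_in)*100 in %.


CO2_out / CO2_in = 4.7 / 38.1 = 0.12335958
Fraction remaining = 0.12335958
efficiency = (1 - 0.12335958) * 100 = 87.664 %

87.664 %


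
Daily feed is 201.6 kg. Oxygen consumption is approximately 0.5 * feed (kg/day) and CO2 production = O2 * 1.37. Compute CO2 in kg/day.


O2 = 201.6 * 0.5 = 100.8
CO2 = 100.8 * 1.37 = 138.096

138.096 kg/day


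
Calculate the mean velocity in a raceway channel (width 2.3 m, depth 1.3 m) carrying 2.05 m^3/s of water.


Cross-sectional area = W * d = 2.3 * 1.3 = 2.99 m^2
Velocity = Q / A = 2.05 / 2.99 = 0.685619 m/s

0.685619 m/s


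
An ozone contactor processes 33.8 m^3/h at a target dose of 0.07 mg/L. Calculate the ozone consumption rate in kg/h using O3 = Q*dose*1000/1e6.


O3 demand (mg/h) = Q * dose * 1000 = 33.8 * 0.07 * 1000 = 2366 mg/h
Convert mg to kg: 2366 / 1e6 = 0.002366 kg/h

0.002366 kg/h


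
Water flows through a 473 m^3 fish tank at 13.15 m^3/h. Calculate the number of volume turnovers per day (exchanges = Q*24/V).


Daily flow volume = 13.15 m^3/h * 24 h = 315.6 m^3/day
Exchanges = daily flow / tank volume = 315.6 / 473 = 0.66723 exchanges/day

0.66723 exchanges/day


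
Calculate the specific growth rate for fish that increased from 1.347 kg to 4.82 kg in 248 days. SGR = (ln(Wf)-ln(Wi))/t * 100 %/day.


ln(W_f) = ln(4.82) = 1.5727739
ln(W_i) = ln(1.347) = 0.2978799
ln(W_f) - ln(W_i) = 1.5727739 - 0.2978799 = 1.274894
SGR = 1.274894 / 248 * 100 = 0.51407 %/day

0.51407 %/day


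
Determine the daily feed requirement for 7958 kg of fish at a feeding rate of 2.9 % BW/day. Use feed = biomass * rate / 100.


Feeding rate fraction = 2.9% / 100 = 0.029
Daily feed = 7958 kg * 0.029 = 230.782 kg/day

230.782 kg/day


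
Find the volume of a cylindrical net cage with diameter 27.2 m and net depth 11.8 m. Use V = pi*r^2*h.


r = d/2 = 27.2/2 = 13.6 m
Base area = pi*r^2 = pi*13.6^2 = 581.06898 m^2
Volume = 581.06898 * 11.8 = 6856.61 m^3

6856.61 m^3


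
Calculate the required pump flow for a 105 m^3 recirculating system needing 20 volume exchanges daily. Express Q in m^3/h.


Daily recirculation volume = 105 m^3 * 20 = 2100 m^3/day
Flow rate Q = daily volume / 24 h = 2100 / 24 = 87.5 m^3/h

87.5 m^3/h


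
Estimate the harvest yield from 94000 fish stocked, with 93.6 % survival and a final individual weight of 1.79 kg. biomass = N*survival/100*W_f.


Survivors = 94000 * 93.6/100 = 87984 fish
Harvest biomass = survivors * W_f = 87984 * 1.79 = 157491.36 kg

157491.36 kg


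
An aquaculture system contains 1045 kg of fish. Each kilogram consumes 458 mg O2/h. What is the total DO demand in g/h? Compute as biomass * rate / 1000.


Total O2 consumption (mg/h) = 1045 kg * 458 mg/(kg*h) = 478610 mg/h
Convert to g/h: 478610 / 1000 = 478.61 g/h

478.61 g/h


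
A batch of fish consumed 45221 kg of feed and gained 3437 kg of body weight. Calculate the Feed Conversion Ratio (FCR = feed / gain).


FCR = feed consumed / weight gained
FCR = 45221 kg / 3437 kg = 13.1571

13.1571


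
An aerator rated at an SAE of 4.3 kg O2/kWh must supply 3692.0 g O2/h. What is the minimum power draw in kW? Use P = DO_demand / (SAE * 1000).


SAE in g O2/kWh = 4.3 * 1000 = 4300 g/kWh
P = DO_demand / SAE_g = 3692.0 / 4300 = 0.858605 kW

0.858605 kW


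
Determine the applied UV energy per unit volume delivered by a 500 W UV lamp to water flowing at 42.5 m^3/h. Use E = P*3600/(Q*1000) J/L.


Energy delivered per hour = 500 W * 3600 s = 1800000 J/h
Volume treated per hour = 42.5 m^3/h * 1000 = 42500 L/h
dose = 1800000 / 42500 = 42.3529 J/L

42.3529 J/L


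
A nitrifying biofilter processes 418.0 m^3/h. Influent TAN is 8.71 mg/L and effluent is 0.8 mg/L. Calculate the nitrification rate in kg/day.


Concentration drop: TAN_in - TAN_out = 8.71 - 0.8 = 7.91 mg/L
Hourly TAN removed = Q * dTAN = 418.0 m^3/h * 7.91 mg/L = 3306.38 g/h  (m^3/h * mg/L = g/h)
Daily TAN removed = 3306.38 * 24 = 79353.12 g/day
Convert to kg/day: 79353.12 / 1000 = 79.35312 kg/day

79.35312 kg/day


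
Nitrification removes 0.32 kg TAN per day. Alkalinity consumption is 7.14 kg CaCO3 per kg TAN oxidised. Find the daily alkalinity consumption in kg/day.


Alkalinity factor: 7.14 kg CaCO3 consumed per kg TAN nitrified
alk = 0.32 kg TAN * 7.14 = 2.2848 kg CaCO3/day

2.2848 kg CaCO3/day


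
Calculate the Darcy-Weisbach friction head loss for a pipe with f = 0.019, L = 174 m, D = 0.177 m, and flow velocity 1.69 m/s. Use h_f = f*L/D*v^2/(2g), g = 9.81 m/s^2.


v^2 = 1.69^2 = 2.8561 m^2/s^2
L/D = 174/0.177 = 983.05085
h_f = f*(L/D)*v^2/(2g) = 0.019 * 983.05085 * 2.8561 / 19.62 = 2.71897 m

2.71897 m


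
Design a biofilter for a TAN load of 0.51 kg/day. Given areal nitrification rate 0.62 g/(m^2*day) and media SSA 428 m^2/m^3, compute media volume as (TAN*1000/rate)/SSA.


A = 0.51*1000 / 0.62 = 822.58065 m^2
V = 822.58065 / 428 = 1.92192

1.92192 m^3


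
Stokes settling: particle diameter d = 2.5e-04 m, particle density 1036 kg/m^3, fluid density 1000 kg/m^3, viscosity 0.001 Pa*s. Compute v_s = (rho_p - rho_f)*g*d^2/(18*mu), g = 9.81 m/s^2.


Density difference: rho_p - rho_f = 1036 - 1000 = 36 kg/m^3
d^2 = (2.5e-04)^2 = 6.25e-08 m^2
Numerator = (rho_p - rho_f) * g * d^2 = 36 * 9.81 * 6.25e-08 = 2.20725e-05
Denominator = 18 * mu = 18 * 0.001 = 0.018
v_s = 2.20725e-05 / 0.018 = 0.00122625 m/s
Check: Re = rho_f * v_s * d / mu = 1000 * 0.00122625 * 2.5e-04 / 0.001 = 0.307 < 1, so Stokes' law applies.

0.00122625 m/s


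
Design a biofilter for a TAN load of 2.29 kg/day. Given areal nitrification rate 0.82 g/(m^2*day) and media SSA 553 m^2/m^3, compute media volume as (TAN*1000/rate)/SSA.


A = 2.29*1000 / 0.82 = 2792.6829 m^2
V = 2792.6829 / 553 = 5.05006

5.05006 m^3


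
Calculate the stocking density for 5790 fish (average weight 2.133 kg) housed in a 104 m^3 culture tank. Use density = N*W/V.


Total biomass = 5790 fish * 2.133 kg = 12350.07 kg
Density = total biomass / volume = 12350.07 / 104 = 118.751 kg/m^3

118.751 kg/m^3


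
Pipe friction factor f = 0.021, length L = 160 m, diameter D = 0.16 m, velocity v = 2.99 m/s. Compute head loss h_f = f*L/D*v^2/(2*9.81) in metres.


v^2 = 2.99^2 = 8.9401 m^2/s^2
L/D = 160/0.16 = 1000
h_f = f*(L/D)*v^2/(2g) = 0.021 * 1000 * 8.9401 / 19.62 = 9.56891 m

9.56891 m


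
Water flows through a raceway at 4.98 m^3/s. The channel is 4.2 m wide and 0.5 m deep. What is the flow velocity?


Cross-sectional area = W * d = 4.2 * 0.5 = 2.1 m^2
Velocity = Q / A = 4.98 / 2.1 = 2.37143 m/s

2.37143 m/s


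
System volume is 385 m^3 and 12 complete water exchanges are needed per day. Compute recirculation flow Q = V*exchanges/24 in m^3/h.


Daily recirculation volume = 385 m^3 * 12 = 4620 m^3/day
Flow rate Q = daily volume / 24 h = 4620 / 24 = 192.5 m^3/h

192.5 m^3/h


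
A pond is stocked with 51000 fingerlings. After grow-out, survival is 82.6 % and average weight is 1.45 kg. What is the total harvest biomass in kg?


Survivors = 51000 * 82.6/100 = 42126 fish
Harvest biomass = survivors * W_f = 42126 * 1.45 = 61082.7 kg

61082.7 kg


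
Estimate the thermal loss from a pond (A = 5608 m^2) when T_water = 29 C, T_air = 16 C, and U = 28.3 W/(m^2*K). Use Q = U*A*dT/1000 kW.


Temperature difference dT = 29 - 16 = 13 K
Heat loss (W) = U * A * dT = 28.3 * 5608 * 13 = 2063183.2 W
Convert to kW: 2063183.2 / 1000 = 2063.1832 kW

2063.1832 kW


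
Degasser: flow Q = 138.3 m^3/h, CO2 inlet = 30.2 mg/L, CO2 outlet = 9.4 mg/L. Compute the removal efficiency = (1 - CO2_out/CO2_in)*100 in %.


CO2_out / CO2_in = 9.4 / 30.2 = 0.31125828
Fraction remaining = 0.31125828
efficiency = (1 - 0.31125828) * 100 = 68.8742 %

68.8742 %


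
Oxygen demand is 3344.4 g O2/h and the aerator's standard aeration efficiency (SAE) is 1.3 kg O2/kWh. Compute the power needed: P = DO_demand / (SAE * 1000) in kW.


SAE in g O2/kWh = 1.3 * 1000 = 1300 g/kWh
P = DO_demand / SAE_g = 3344.4 / 1300 = 2.57262 kW

2.57262 kW


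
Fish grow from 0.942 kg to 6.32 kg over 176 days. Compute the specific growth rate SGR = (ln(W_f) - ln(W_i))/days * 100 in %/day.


ln(W_f) = ln(6.32) = 1.8437192
ln(W_i) = ln(0.942) = -0.059750004
ln(W_f) - ln(W_i) = 1.8437192 - -0.059750004 = 1.9034692
SGR = 1.9034692 / 176 * 100 = 1.08152 %/day

1.08152 %/day


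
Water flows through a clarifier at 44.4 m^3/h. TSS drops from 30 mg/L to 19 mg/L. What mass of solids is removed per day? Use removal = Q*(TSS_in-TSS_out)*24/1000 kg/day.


Concentration drop: TSS_in - TSS_out = 30 - 19 = 11 mg/L
Hourly solids removed = Q * dTSS = 44.4 m^3/h * 11 mg/L = 488.4 g/h  (m^3/h * mg/L = g/h)
Daily solids removed = 488.4 * 24 = 11721.6 g/day
Convert g to kg: 11721.6 / 1000 = 11.7216 kg/day

11.7216 kg/day


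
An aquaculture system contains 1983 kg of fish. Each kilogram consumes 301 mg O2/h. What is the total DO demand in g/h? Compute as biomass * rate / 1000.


Total O2 consumption (mg/h) = 1983 kg * 301 mg/(kg*h) = 596883 mg/h
Convert to g/h: 596883 / 1000 = 596.883 g/h

596.883 g/h


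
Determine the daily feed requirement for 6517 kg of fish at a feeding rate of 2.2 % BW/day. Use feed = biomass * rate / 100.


Feeding rate fraction = 2.2% / 100 = 0.022
Daily feed = 6517 kg * 0.022 = 143.374 kg/day

143.374 kg/day


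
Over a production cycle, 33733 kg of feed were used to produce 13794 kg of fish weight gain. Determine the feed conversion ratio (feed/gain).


FCR = feed consumed / weight gained
FCR = 33733 kg / 13794 kg = 2.44548

2.44548


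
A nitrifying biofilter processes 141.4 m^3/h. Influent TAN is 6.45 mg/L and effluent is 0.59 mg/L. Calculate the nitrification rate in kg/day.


Concentration drop: TAN_in - TAN_out = 6.45 - 0.59 = 5.86 mg/L
Hourly TAN removed = Q * dTAN = 141.4 m^3/h * 5.86 mg/L = 828.604 g/h  (m^3/h * mg/L = g/h)
Daily TAN removed = 828.604 * 24 = 19886.496 g/day
Convert to kg/day: 19886.496 / 1000 = 19.886496 kg/day

19.886496 kg/day


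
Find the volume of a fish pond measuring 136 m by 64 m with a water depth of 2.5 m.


Base area = L * W = 136 * 64 = 8704 m^2
Volume = area * depth = 8704 * 2.5 = 21760 m^3

21760 m^3


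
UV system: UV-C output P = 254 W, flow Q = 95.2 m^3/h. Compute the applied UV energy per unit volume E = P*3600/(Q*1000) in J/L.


Energy delivered per hour = 254 W * 3600 s = 914400 J/h
Volume treated per hour = 95.2 m^3/h * 1000 = 95200 L/h
dose = 914400 / 95200 = 9.60504 J/L

9.60504 J/L


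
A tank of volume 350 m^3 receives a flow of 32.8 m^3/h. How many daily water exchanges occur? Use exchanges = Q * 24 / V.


Daily flow volume = 32.8 m^3/h * 24 h = 787.2 m^3/day
Exchanges = daily flow / tank volume = 787.2 / 350 = 2.24914 exchanges/day

2.24914 exchanges/day


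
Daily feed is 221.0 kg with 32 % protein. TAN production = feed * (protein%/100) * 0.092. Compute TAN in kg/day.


Protein in feed = 221.0 * 32/100 = 70.72 kg/day
TAN = protein * 0.092 = 70.72 * 0.092 = 6.50624 kg/day

6.50624 kg/day


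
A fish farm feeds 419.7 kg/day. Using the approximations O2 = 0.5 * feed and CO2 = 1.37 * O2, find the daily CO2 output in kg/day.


O2 = 419.7 * 0.5 = 209.85
CO2 = 209.85 * 1.37 = 287.4945

287.4945 kg/day


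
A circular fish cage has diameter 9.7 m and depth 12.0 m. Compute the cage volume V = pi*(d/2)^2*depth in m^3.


r = d/2 = 9.7/2 = 4.85 m
Base area = pi*r^2 = pi*4.85^2 = 73.898113 m^2
Volume = 73.898113 * 12.0 = 886.777 m^3

886.777 m^3


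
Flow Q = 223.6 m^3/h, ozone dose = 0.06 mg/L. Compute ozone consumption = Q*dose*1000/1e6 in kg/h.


O3 demand (mg/h) = Q * dose * 1000 = 223.6 * 0.06 * 1000 = 13416 mg/h
Convert mg to kg: 13416 / 1e6 = 0.013416 kg/h

0.013416 kg/h


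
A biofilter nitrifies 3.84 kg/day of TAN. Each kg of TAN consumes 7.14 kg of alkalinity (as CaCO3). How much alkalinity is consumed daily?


Alkalinity factor: 7.14 kg CaCO3 consumed per kg TAN nitrified
alk = 3.84 kg TAN * 7.14 = 27.4176 kg CaCO3/day

27.4176 kg CaCO3/day


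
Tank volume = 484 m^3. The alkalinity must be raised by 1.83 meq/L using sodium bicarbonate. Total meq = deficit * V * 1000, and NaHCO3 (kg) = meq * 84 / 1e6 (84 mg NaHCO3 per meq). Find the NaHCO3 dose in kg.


Tank volume in L = 484 m^3 * 1000 = 484000 L
Total meq required = 1.83 meq/L * 484000 L = 885720 meq
NaHCO3 mass = 885720 meq * 84 mg/meq / 1e6 = 74.4005 kg

74.4005 kg


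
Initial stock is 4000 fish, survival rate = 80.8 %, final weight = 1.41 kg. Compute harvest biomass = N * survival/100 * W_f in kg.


Survivors = 4000 * 80.8/100 = 3232 fish
Harvest biomass = survivors * W_f = 3232 * 1.41 = 4557.12 kg

4557.12 kg


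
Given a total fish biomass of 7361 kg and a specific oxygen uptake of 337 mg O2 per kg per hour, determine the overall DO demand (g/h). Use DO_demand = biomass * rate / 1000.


Total O2 consumption (mg/h) = 7361 kg * 337 mg/(kg*h) = 2480657 mg/h
Convert to g/h: 2480657 / 1000 = 2480.657 g/h

2480.657 g/h


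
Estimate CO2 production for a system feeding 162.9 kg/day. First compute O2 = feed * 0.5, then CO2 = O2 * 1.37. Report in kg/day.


O2 = 162.9 * 0.5 = 81.45
CO2 = 81.45 * 1.37 = 111.5865

111.5865 kg/day


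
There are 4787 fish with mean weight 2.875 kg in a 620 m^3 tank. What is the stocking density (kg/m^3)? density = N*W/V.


Total biomass = 4787 fish * 2.875 kg = 13762.625 kg
Density = total biomass / volume = 13762.625 / 620 = 22.1978 kg/m^3

22.1978 kg/m^3


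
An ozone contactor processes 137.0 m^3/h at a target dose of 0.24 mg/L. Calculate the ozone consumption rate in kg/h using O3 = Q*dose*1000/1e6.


O3 demand (mg/h) = Q * dose * 1000 = 137.0 * 0.24 * 1000 = 32880 mg/h
Convert mg to kg: 32880 / 1e6 = 0.03288 kg/h

0.03288 kg/h


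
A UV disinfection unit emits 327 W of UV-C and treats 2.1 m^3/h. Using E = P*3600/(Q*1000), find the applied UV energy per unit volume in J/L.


Energy delivered per hour = 327 W * 3600 s = 1177200 J/h
Volume treated per hour = 2.1 m^3/h * 1000 = 2100 L/h
dose = 1177200 / 2100 = 560.571 J/L

560.571 J/L


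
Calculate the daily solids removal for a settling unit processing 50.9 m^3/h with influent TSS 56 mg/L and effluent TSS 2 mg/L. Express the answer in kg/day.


Concentration drop: TSS_in - TSS_out = 56 - 2 = 54 mg/L
Hourly solids removed = Q * dTSS = 50.9 m^3/h * 54 mg/L = 2748.6 g/h  (m^3/h * mg/L = g/h)
Daily solids removed = 2748.6 * 24 = 65966.4 g/day
Convert g to kg: 65966.4 / 1000 = 65.9664 kg/day

65.9664 kg/day


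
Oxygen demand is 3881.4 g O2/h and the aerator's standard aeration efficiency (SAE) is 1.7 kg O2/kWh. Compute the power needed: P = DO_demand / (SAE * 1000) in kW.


SAE in g O2/kWh = 1.7 * 1000 = 1700 g/kWh
P = DO_demand / SAE_g = 3881.4 / 1700 = 2.28318 kW

2.28318 kW


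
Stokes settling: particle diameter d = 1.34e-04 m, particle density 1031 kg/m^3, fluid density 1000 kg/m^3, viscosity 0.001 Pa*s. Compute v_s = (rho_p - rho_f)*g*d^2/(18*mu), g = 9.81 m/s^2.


Density difference: rho_p - rho_f = 1031 - 1000 = 31 kg/m^3
d^2 = (1.34e-04)^2 = 1.7956e-08 m^2
Numerator = (rho_p - rho_f) * g * d^2 = 31 * 9.81 * 1.7956e-08 = 5.4605992e-06
Denominator = 18 * mu = 18 * 0.001 = 0.018
v_s = 5.4605992e-06 / 0.018 = 3.03367e-04 m/s
Check: Re = rho_f * v_s * d / mu = 1000 * 3.03367e-04 * 1.34e-04 / 0.001 = 0.0407 < 1, so Stokes' law applies.

3.03367e-04 m/s


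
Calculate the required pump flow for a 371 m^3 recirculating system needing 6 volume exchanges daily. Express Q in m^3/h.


Daily recirculation volume = 371 m^3 * 6 = 2226 m^3/day
Flow rate Q = daily volume / 24 h = 2226 / 24 = 92.75 m^3/h

92.75 m^3/h


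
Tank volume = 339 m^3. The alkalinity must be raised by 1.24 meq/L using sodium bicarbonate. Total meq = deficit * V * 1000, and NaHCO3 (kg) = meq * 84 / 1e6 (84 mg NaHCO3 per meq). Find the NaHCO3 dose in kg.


Tank volume in L = 339 m^3 * 1000 = 339000 L
Total meq required = 1.24 meq/L * 339000 L = 420360 meq
NaHCO3 mass = 420360 meq * 84 mg/meq / 1e6 = 35.3102 kg

35.3102 kg


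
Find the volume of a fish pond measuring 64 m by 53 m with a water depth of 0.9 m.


Base area = L * W = 64 * 53 = 3392 m^2
Volume = area * depth = 3392 * 0.9 = 3052.8 m^3

3052.8 m^3


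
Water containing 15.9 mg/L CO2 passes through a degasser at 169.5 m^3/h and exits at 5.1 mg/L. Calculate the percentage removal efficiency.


CO2_out / CO2_in = 5.1 / 15.9 = 0.32075472
Fraction remaining = 0.32075472
efficiency = (1 - 0.32075472) * 100 = 67.9245 %

67.9245 %


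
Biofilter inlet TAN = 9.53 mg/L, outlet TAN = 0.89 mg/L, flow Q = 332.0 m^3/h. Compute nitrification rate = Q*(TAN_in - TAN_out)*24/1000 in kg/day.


Concentration drop: TAN_in - TAN_out = 9.53 - 0.89 = 8.64 mg/L
Hourly TAN removed = Q * dTAN = 332.0 m^3/h * 8.64 mg/L = 2868.48 g/h  (m^3/h * mg/L = g/h)
Daily TAN removed = 2868.48 * 24 = 68843.52 g/day
Convert to kg/day: 68843.52 / 1000 = 68.84352 kg/day

68.84352 kg/day


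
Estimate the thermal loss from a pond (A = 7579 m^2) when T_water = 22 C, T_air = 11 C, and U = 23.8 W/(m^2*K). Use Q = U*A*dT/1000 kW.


Temperature difference dT = 22 - 11 = 11 K
Heat loss (W) = U * A * dT = 23.8 * 7579 * 11 = 1984182.2 W
Convert to kW: 1984182.2 / 1000 = 1984.1822 kW

1984.1822 kW


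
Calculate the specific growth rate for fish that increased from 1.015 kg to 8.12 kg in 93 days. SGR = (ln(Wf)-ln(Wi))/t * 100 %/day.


ln(W_f) = ln(8.12) = 2.0943302
ln(W_i) = ln(1.015) = 0.014888612
ln(W_f) - ln(W_i) = 2.0943302 - 0.014888612 = 2.0794416
SGR = 2.0794416 / 93 * 100 = 2.23596 %/day

2.23596 %/day


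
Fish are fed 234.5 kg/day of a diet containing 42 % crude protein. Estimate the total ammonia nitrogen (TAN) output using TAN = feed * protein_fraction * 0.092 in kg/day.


Protein in feed = 234.5 * 42/100 = 98.49 kg/day
TAN = protein * 0.092 = 98.49 * 0.092 = 9.06108 kg/day

9.06108 kg/day


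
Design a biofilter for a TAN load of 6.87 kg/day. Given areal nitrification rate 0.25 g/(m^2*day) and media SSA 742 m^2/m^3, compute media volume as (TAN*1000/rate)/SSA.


A = 6.87*1000 / 0.25 = 27480 m^2
V = 27480 / 742 = 37.035

37.035 m^3


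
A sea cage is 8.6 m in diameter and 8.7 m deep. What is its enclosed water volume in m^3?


r = d/2 = 8.6/2 = 4.3 m
Base area = pi*r^2 = pi*4.3^2 = 58.088048 m^2
Volume = 58.088048 * 8.7 = 505.366 m^3

505.366 m^3


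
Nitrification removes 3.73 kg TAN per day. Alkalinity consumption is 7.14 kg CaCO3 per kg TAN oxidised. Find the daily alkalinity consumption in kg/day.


Alkalinity factor: 7.14 kg CaCO3 consumed per kg TAN nitrified
alk = 3.73 kg TAN * 7.14 = 26.6322 kg CaCO3/day

26.6322 kg CaCO3/day


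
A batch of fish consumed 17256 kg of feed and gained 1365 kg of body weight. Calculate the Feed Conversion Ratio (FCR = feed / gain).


FCR = feed consumed / weight gained
FCR = 17256 kg / 1365 kg = 12.6418

12.6418


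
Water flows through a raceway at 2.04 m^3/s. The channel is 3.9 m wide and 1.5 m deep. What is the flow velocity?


Cross-sectional area = W * d = 3.9 * 1.5 = 5.85 m^2
Velocity = Q / A = 2.04 / 5.85 = 0.348718 m/s

0.348718 m/s


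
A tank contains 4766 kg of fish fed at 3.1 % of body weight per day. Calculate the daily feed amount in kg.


Feeding rate fraction = 3.1% / 100 = 0.031
Daily feed = 4766 kg * 0.031 = 147.746 kg/day

147.746 kg/day


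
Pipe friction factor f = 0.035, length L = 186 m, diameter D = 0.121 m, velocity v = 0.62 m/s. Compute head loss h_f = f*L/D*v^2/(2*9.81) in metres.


v^2 = 0.62^2 = 0.3844 m^2/s^2
L/D = 186/0.121 = 1537.1901
h_f = f*(L/D)*v^2/(2g) = 0.035 * 1537.1901 * 0.3844 / 19.62 = 1.0541 m

1.0541 m


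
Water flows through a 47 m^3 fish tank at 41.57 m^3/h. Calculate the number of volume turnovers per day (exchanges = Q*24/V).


Daily flow volume = 41.57 m^3/h * 24 h = 997.68 m^3/day
Exchanges = daily flow / tank volume = 997.68 / 47 = 21.2272 exchanges/day

21.2272 exchanges/day


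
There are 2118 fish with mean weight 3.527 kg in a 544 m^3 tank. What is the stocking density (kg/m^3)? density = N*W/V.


Total biomass = 2118 fish * 3.527 kg = 7470.186 kg
Density = total biomass / volume = 7470.186 / 544 = 13.732 kg/m^3

13.732 kg/m^3


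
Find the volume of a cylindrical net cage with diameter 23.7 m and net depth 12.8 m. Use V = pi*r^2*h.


r = d/2 = 23.7/2 = 11.85 m
Base area = pi*r^2 = pi*11.85^2 = 441.15029 m^2
Volume = 441.15029 * 12.8 = 5646.72 m^3

5646.72 m^3


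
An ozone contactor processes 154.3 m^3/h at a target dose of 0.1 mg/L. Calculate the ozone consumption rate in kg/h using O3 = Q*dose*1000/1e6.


O3 demand (mg/h) = Q * dose * 1000 = 154.3 * 0.1 * 1000 = 15430 mg/h
Convert mg to kg: 15430 / 1e6 = 0.01543 kg/h

0.01543 kg/h


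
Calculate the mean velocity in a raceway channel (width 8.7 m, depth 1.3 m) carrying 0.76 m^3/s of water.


Cross-sectional area = W * d = 8.7 * 1.3 = 11.31 m^2
Velocity = Q / A = 0.76 / 11.31 = 0.0671972 m/s

0.0671972 m/s


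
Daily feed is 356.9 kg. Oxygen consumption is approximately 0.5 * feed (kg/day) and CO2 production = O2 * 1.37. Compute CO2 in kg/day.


O2 = 356.9 * 0.5 = 178.45
CO2 = 178.45 * 1.37 = 244.4765

244.4765 kg/day


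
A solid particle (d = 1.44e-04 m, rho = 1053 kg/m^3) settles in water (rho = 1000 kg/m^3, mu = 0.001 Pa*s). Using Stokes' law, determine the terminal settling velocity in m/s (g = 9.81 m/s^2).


Density difference: rho_p - rho_f = 1053 - 1000 = 53 kg/m^3
d^2 = (1.44e-04)^2 = 2.0736e-08 m^2
Numerator = (rho_p - rho_f) * g * d^2 = 53 * 9.81 * 2.0736e-08 = 1.0781268e-05
Denominator = 18 * mu = 18 * 0.001 = 0.018
v_s = 1.0781268e-05 / 0.018 = 5.98959e-04 m/s
Check: Re = rho_f * v_s * d / mu = 1000 * 5.98959e-04 * 1.44e-04 / 0.001 = 0.0863 < 1, so Stokes' law applies.

5.98959e-04 m/s


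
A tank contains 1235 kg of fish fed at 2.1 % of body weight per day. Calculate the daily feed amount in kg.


Feeding rate fraction = 2.1% / 100 = 0.021
Daily feed = 1235 kg * 0.021 = 25.935 kg/day

25.935 kg/day


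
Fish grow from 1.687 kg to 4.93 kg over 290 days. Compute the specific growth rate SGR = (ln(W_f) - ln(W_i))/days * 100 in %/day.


ln(W_f) = ln(4.93) = 1.595339
ln(W_i) = ln(1.687) = 0.5229518
ln(W_f) - ln(W_i) = 1.595339 - 0.5229518 = 1.0723872
SGR = 1.0723872 / 290 * 100 = 0.369789 %/day

0.369789 %/day


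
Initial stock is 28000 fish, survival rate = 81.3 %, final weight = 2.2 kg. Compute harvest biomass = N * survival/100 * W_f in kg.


Survivors = 28000 * 81.3/100 = 22764 fish
Harvest biomass = survivors * W_f = 22764 * 2.2 = 50080.8 kg

50080.8 kg


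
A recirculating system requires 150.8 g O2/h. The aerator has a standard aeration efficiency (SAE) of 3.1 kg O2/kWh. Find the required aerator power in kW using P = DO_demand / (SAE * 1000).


SAE in g O2/kWh = 3.1 * 1000 = 3100 g/kWh
P = DO_demand / SAE_g = 150.8 / 3100 = 0.0486452 kW

0.0486452 kW


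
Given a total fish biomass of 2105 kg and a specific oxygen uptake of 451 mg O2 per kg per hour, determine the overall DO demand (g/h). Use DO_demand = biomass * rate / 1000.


Total O2 consumption (mg/h) = 2105 kg * 451 mg/(kg*h) = 949355 mg/h
Convert to g/h: 949355 / 1000 = 949.355 g/h

949.355 g/h


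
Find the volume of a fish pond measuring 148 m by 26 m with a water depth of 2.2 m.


Base area = L * W = 148 * 26 = 3848 m^2
Volume = area * depth = 3848 * 2.2 = 8465.6 m^3

8465.6 m^3


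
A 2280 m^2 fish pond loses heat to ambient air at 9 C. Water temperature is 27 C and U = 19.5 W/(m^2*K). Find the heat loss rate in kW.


Temperature difference dT = 27 - 9 = 18 K
Heat loss (W) = U * A * dT = 19.5 * 2280 * 18 = 800280 W
Convert to kW: 800280 / 1000 = 800.28 kW

800.28 kW


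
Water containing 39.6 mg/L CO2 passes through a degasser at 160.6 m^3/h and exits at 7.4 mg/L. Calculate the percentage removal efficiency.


CO2_out / CO2_in = 7.4 / 39.6 = 0.18686869
Fraction remaining = 0.18686869
efficiency = (1 - 0.18686869) * 100 = 81.3131 %

81.3131 %


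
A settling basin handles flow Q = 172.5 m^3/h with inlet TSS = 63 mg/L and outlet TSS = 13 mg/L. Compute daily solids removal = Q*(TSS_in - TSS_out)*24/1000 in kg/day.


Concentration drop: TSS_in - TSS_out = 63 - 13 = 50 mg/L
Hourly solids removed = Q * dTSS = 172.5 m^3/h * 50 mg/L = 8625 g/h  (m^3/h * mg/L = g/h)
Daily solids removed = 8625 * 24 = 207000 g/day
Convert g to kg: 207000 / 1000 = 207 kg/day

207 kg/day


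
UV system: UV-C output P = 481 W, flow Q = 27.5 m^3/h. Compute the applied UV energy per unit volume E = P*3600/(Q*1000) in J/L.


Energy delivered per hour = 481 W * 3600 s = 1731600 J/h
Volume treated per hour = 27.5 m^3/h * 1000 = 27500 L/h
dose = 1731600 / 27500 = 62.9673 J/L

62.9673 J/L


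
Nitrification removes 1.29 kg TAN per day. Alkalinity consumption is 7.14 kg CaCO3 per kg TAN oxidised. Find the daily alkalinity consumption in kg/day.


Alkalinity factor: 7.14 kg CaCO3 consumed per kg TAN nitrified
alk = 1.29 kg TAN * 7.14 = 9.2106 kg CaCO3/day

9.2106 kg CaCO3/day


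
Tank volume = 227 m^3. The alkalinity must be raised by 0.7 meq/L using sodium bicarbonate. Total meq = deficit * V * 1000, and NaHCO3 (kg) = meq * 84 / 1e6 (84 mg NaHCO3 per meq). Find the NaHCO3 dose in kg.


Tank volume in L = 227 m^3 * 1000 = 227000 L
Total meq required = 0.7 meq/L * 227000 L = 158900 meq
NaHCO3 mass = 158900 meq * 84 mg/meq / 1e6 = 13.3476 kg

13.3476 kg


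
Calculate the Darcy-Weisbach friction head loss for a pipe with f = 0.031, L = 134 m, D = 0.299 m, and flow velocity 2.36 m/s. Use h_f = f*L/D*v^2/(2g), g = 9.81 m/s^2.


v^2 = 2.36^2 = 5.5696 m^2/s^2
L/D = 134/0.299 = 448.16054
h_f = f*(L/D)*v^2/(2g) = 0.031 * 448.16054 * 5.5696 / 19.62 = 3.94385 m

3.94385 m


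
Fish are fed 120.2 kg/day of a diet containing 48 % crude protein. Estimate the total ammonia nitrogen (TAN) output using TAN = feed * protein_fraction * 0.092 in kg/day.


Protein in feed = 120.2 * 48/100 = 57.696 kg/day
TAN = protein * 0.092 = 57.696 * 0.092 = 5.308032 kg/day

5.308032 kg/day


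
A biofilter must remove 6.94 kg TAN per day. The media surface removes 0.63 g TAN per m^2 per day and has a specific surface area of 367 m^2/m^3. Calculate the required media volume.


A = 6.94*1000 / 0.63 = 11015.873 m^2
V = 11015.873 / 367 = 30.016

30.016 m^3


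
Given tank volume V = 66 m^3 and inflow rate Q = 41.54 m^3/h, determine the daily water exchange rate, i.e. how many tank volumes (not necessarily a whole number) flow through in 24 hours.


Daily flow volume = 41.54 m^3/h * 24 h = 996.96 m^3/day
Exchanges = daily flow / tank volume = 996.96 / 66 = 15.1055 exchanges/day

15.1055 exchanges/day


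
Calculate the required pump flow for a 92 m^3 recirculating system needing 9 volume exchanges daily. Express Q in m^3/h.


Daily recirculation volume = 92 m^3 * 9 = 828 m^3/day
Flow rate Q = daily volume / 24 h = 828 / 24 = 34.5 m^3/h

34.5 m^3/h


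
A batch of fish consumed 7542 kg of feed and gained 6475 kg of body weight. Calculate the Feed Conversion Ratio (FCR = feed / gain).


FCR = feed consumed / weight gained
FCR = 7542 kg / 6475 kg = 1.16479

1.16479


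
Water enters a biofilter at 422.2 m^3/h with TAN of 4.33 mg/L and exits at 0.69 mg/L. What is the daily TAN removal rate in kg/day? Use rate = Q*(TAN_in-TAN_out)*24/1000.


Concentration drop: TAN_in - TAN_out = 4.33 - 0.69 = 3.64 mg/L
Hourly TAN removed = Q * dTAN = 422.2 m^3/h * 3.64 mg/L = 1536.808 g/h  (m^3/h * mg/L = g/h)
Daily TAN removed = 1536.808 * 24 = 36883.392 g/day
Convert to kg/day: 36883.392 / 1000 = 36.883392 kg/day

36.883392 kg/day


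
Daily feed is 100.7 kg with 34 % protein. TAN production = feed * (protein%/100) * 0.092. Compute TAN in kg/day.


Protein in feed = 100.7 * 34/100 = 34.238 kg/day
TAN = protein * 0.092 = 34.238 * 0.092 = 3.149896 kg/day

3.149896 kg/day


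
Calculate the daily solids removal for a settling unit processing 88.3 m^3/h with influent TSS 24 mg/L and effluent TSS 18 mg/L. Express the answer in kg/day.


Concentration drop: TSS_in - TSS_out = 24 - 18 = 6 mg/L
Hourly solids removed = Q * dTSS = 88.3 m^3/h * 6 mg/L = 529.8 g/h  (m^3/h * mg/L = g/h)
Daily solids removed = 529.8 * 24 = 12715.2 g/day
Convert g to kg: 12715.2 / 1000 = 12.7152 kg/day

12.7152 kg/day


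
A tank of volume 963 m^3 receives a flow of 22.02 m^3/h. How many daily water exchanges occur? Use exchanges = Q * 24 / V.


Daily flow volume = 22.02 m^3/h * 24 h = 528.48 m^3/day
Exchanges = daily flow / tank volume = 528.48 / 963 = 0.548785 exchanges/day

0.548785 exchanges/day


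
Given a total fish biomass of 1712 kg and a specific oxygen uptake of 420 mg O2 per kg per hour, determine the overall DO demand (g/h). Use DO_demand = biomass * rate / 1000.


Total O2 consumption (mg/h) = 1712 kg * 420 mg/(kg*h) = 719040 mg/h
Convert to g/h: 719040 / 1000 = 719.04 g/h

719.04 g/h


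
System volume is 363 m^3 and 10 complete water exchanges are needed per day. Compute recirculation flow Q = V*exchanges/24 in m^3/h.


Daily recirculation volume = 363 m^3 * 10 = 3630 m^3/day
Flow rate Q = daily volume / 24 h = 3630 / 24 = 151.25 m^3/h

151.25 m^3/h


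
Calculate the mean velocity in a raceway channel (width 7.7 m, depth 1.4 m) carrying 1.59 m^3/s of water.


Cross-sectional area = W * d = 7.7 * 1.4 = 10.78 m^2
Velocity = Q / A = 1.59 / 10.78 = 0.147495 m/s

0.147495 m/s


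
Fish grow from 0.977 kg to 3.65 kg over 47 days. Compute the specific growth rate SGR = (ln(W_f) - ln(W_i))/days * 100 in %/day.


ln(W_f) = ln(3.65) = 1.2947272
ln(W_i) = ln(0.977) = -0.023268627
ln(W_f) - ln(W_i) = 1.2947272 - -0.023268627 = 1.3179958
SGR = 1.3179958 / 47 * 100 = 2.80425 %/day

2.80425 %/day
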